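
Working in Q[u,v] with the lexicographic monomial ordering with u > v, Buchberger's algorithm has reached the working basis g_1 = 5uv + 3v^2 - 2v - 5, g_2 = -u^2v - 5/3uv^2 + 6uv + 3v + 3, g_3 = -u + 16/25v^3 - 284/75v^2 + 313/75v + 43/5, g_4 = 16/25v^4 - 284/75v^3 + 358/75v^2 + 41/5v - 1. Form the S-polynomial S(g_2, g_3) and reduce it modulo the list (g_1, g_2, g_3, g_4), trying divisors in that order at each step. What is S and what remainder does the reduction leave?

S(g_2, g_3) = 16/25uv^4 - 284/75uv^3 + 146/25uv^2 + 13/5uv - 3v - 3; remainder on division = 0.

lcm(LM(g_2), LM(g_3)) = u^2v.
S = (lcm/LT(g_2))·g_2 − (lcm/LT(g_3))·g_3 = 16/25uv^4 - 284/75uv^3 + 146/25uv^2 + 13/5uv - 3v - 3.
Reduce S modulo (g_1, g_2, g_3, g_4) in that order:
  leading term uv^4: subtract (16/125v^3)·g_1 from 16/25uv^4 - 284/75uv^3 + 146/25uv^2 + 13/5uv - 3v - 3 → -284/75uv^3 + 146/25uv^2 + 13/5uv - 48/125v^5 + 32/125v^4 + 16/25v^3 - 3v - 3
  leading term uv^3: subtract (-284/375v^2)·g_1 from -284/75uv^3 + 146/25uv^2 + 13/5uv - 48/125v^5 + 32/125v^4 + 16/25v^3 - 3v - 3 → 146/25uv^2 + 13/5uv - 48/125v^5 + 316/125v^4 - 328/375v^3 - 284/75v^2 - 3v - 3
  leading term uv^2: subtract (146/125v)·g_1 from 146/25uv^2 + 13/5uv - 48/125v^5 + 316/125v^4 - 328/375v^3 - 284/75v^2 - 3v - 3 → 13/5uv - 48/125v^5 + 316/125v^4 - 1642/375v^3 - 544/375v^2 + 71/25v - 3
  leading term uv: subtract (13/25)·g_1 from 13/5uv - 48/125v^5 + 316/125v^4 - 1642/375v^3 - 544/375v^2 + 71/25v - 3 → -48/125v^5 + 316/125v^4 - 1642/375v^3 - 1129/375v^2 + 97/25v - 2/5
  leading term v^5: subtract (-3/5v)·g_4 from -48/125v^5 + 316/125v^4 - 1642/375v^3 - 1129/375v^2 + 97/25v - 2/5 → 32/125v^4 - 568/375v^3 + 716/375v^2 + 82/25v - 2/5
  leading term v^4: subtract (2/5)·g_4 from 32/125v^4 - 568/375v^3 + 716/375v^2 + 82/25v - 2/5 → 0
The remainder is 0, so this S-polynomial contributes no new basis element.
This is the inner loop of Buchberger's algorithm — each nonzero remainder becomes a new basis element.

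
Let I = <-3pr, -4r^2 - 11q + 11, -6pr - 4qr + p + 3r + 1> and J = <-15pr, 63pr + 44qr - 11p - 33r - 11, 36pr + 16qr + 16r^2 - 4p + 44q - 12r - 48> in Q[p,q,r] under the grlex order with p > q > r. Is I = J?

Yes, the ideals are equal.

Since reduced Gröbner bases are canonical representatives of ideals under a given ordering, it suffices to compute and compare them.
Buchberger on the first generating set:
f_1 = -3pr, LT = pr.
f_2 = -4r^2 - 11q + 11, LT = r^2.
f_3 = -6pr - 4qr + p + 3r + 1, LT = pr.

S(f_1,f_2): lcm = pr^2. S = -11/4pq + 11/4p.
  leading term pq: no divisor's leading term divides it; move -11/4pq to the remainder.
  leading term p: no divisor's leading term divides it; move 11/4p to the remainder.
  remainder -11/4pq + 11/4p ≠ 0; add g_4 = -11/4pq + 11/4p to the basis.

S(f_1,f_3): lcm = pr. S = -2/3qr + 1/6p + 1/2r + 1/6.
  leading term qr: no divisor's leading term divides it; move -2/3qr to the remainder.
  leading term p: no divisor's leading term divides it; move 1/6p to the remainder.
  leading term r: no divisor's leading term divides it; move 1/2r to the remainder.
  leading term 1: no divisor's leading term divides it; move 1/6 to the remainder.
  remainder -2/3qr + 1/6p + 1/2r + 1/6 ≠ 0; add g_5 = -2/3qr + 1/6p + 1/2r + 1/6 to the basis.

S(f_2,f_3): lcm = pr^2. S = -2/3qr^2 + 11/4pq + 1/6pr + 1/2r^2 - 11/4p + 1/6r.
  leading term qr^2: subtract (1/6q)·f_2 from -2/3qr^2 + 11/4pq + 1/6pr + 1/2r^2 - 11/4p + 1/6r → 11/4pq + 1/6pr + 11/6q^2 + 1/2r^2 - 11/4p - 11/6q + 1/6r
  leading term pq: subtract (-1)·g_4 from 11/4pq + 1/6pr + 11/6q^2 + 1/2r^2 - 11/4p - 11/6q + 1/6r → 1/6pr + 11/6q^2 + 1/2r^2 - 11/6q + 1/6r
  leading term pr: subtract (-1/18)·f_1 from 1/6pr + 11/6q^2 + 1/2r^2 - 11/6q + 1/6r → 11/6q^2 + 1/2r^2 - 11/6q + 1/6r
  leading term q^2: no divisor's leading term divides it; move 11/6q^2 to the remainder.
  leading term r^2: subtract (-1/8)·f_2 from 1/2r^2 - 11/6q + 1/6r → -77/24q + 1/6r + 11/8
  leading term q: no divisor's leading term divides it; move -77/24q to the remainder.
  leading term r: no divisor's leading term divides it; move 1/6r to the remainder.
  leading term 1: no divisor's leading term divides it; move 11/8 to the remainder.
  remainder 11/6q^2 - 77/24q + 1/6r + 11/8 ≠ 0; add g_6 = 11/6q^2 - 77/24q + 1/6r + 11/8 to the basis.

S(f_1,g_5): lcm = pqr. S = 1/4p^2 + 3/4pr + 1/4p.
  leading term p^2: no divisor's leading term divides it; move 1/4p^2 to the remainder.
  leading term pr: subtract (-1/4)·f_1 from 3/4pr + 1/4p → 1/4p
  leading term p: no divisor's leading term divides it; move 1/4p to the remainder.
  remainder 1/4p^2 + 1/4p ≠ 0; add g_7 = 1/4p^2 + 1/4p to the basis.

The other S-polynomials (S(f_1,g_4), S(f_2,g_4), S(f_3,g_4), S(f_2,g_5), S(f_3,g_5), S(g_4,g_5), S(f_1,g_6), S(f_2,g_6), S(f_3,g_6), S(g_4,g_6), S(g_5,g_6), S(f_1,g_7), S(f_2,g_7), S(f_3,g_7), S(g_4,g_7), S(g_5,g_7), S(g_6,g_7)) all reduce to 0 modulo the current basis, so we have a Gröbner basis.
Inter-reduce: drop elements whose leading term is divisible by another's, tail-reduce, and make monic.
Reduced Gröbner basis: {p^2 + p, pq - p, pr, q^2 - 7/4q + 1/11r + 3/4, qr - 1/4p - 3/4r - 1/4, r^2 + 11/4q - 11/4}.

Buchberger on the second generating set:
h_1 = -15pr, LT = pr.
h_2 = 63pr + 44qr - 11p - 33r - 11, LT = pr.
h_3 = 36pr + 16qr + 16r^2 - 4p + 44q - 12r - 48, LT = pr.

S(h_1,h_2): lcm = pr. S = -44/63qr + 11/63p + 11/21r + 11/63.
  leading term qr: no divisor's leading term divides it; move -44/63qr to the remainder.
  leading term p: no divisor's leading term divides it; move 11/63p to the remainder.
  leading term r: no divisor's leading term divides it; move 11/21r to the remainder.
  leading term 1: no divisor's leading term divides it; move 11/63 to the remainder.
  remainder -44/63qr + 11/63p + 11/21r + 11/63 ≠ 0; add k_4 = -44/63qr + 11/63p + 11/21r + 11/63 to the basis.

S(h_1,h_3): lcm = pr. S = -4/9qr - 4/9r^2 + 1/9p - 11/9q + 1/3r + 4/3.
  leading term qr: subtract (7/11)·k_4 from -4/9qr - 4/9r^2 + 1/9p - 11/9q + 1/3r + 4/3 → -4/9r^2 - 11/9q + 11/9
  leading term r^2: no divisor's leading term divides it; move -4/9r^2 to the remainder.
  leading term q: no divisor's leading term divides it; move -11/9q to the remainder.
  leading term 1: no divisor's leading term divides it; move 11/9 to the remainder.
  remainder -4/9r^2 - 11/9q + 11/9 ≠ 0; add k_5 = -4/9r^2 - 11/9q + 11/9 to the basis.

S(h_1,k_4): lcm = pqr. S = 1/4p^2 + 3/4pr + 1/4p.
  leading term p^2: no divisor's leading term divides it; move 1/4p^2 to the remainder.
  leading term pr: subtract (-1/20)·h_1 from 3/4pr + 1/4p → 1/4p
  leading term p: no divisor's leading term divides it; move 1/4p to the remainder.
  remainder 1/4p^2 + 1/4p ≠ 0; add k_6 = 1/4p^2 + 1/4p to the basis.

S(h_3,k_4): lcm = pqr. S = 4/9q^2r + 4/9qr^2 + 1/4p^2 - 1/9pq + 3/4pr + 11/9q^2 - 1/3qr + 1/4p - 4/3q.
  leading term q^2r: subtract (-7/11q)·k_4 from 4/9q^2r + 4/9qr^2 + 1/4p^2 - 1/9pq + 3/4pr + 11/9q^2 - 1/3qr + 1/4p - 4/3q → 4/9qr^2 + 1/4p^2 + 3/4pr + 11/9q^2 + 1/4p - 11/9q
  leading term qr^2: subtract (-7/11r)·k_4 from 4/9qr^2 + 1/4p^2 + 3/4pr + 11/9q^2 + 1/4p - 11/9q → 1/4p^2 + 31/36pr + 11/9q^2 + 1/3r^2 + 1/4p - 11/9q + 1/9r
  leading term p^2: subtract (1)·k_6 from 1/4p^2 + 31/36pr + 11/9q^2 + 1/3r^2 + 1/4p - 11/9q + 1/9r → 31/36pr + 11/9q^2 + 1/3r^2 - 11/9q + 1/9r
  leading term pr: subtract (-31/540)·h_1 from 31/36pr + 11/9q^2 + 1/3r^2 - 11/9q + 1/9r → 11/9q^2 + 1/3r^2 - 11/9q + 1/9r
  leading term q^2: no divisor's leading term divides it; move 11/9q^2 to the remainder.
  leading term r^2: subtract (-3/4)·k_5 from 1/3r^2 - 11/9q + 1/9r → -77/36q + 1/9r + 11/12
  leading term q: no divisor's leading term divides it; move -77/36q to the remainder.
  leading term r: no divisor's leading term divides it; move 1/9r to the remainder.
  leading term 1: no divisor's leading term divides it; move 11/12 to the remainder.
  remainder 11/9q^2 - 77/36q + 1/9r + 11/12 ≠ 0; add k_7 = 11/9q^2 - 77/36q + 1/9r + 11/12 to the basis.

S(h_1,k_5): lcm = pr^2. S = -11/4pq + 11/4p.
  leading term pq: no divisor's leading term divides it; move -11/4pq to the remainder.
  leading term p: no divisor's leading term divides it; move 11/4p to the remainder.
  remainder -11/4pq + 11/4p ≠ 0; add k_8 = -11/4pq + 11/4p to the basis.

The other S-polynomials (S(h_2,h_3), S(h_2,k_4), S(h_2,k_5), S(h_3,k_5), S(k_4,k_5), S(h_1,k_6), S(h_2,k_6), S(h_3,k_6), S(k_4,k_6), S(k_5,k_6), S(h_1,k_7), S(h_2,k_7), S(h_3,k_7), S(k_4,k_7), S(k_5,k_7), S(k_6,k_7), S(h_1,k_8), S(h_2,k_8), S(h_3,k_8), S(k_4,k_8), S(k_5,k_8), S(k_6,k_8), S(k_7,k_8)) all reduce to 0 modulo the current basis, so we have a Gröbner basis.
Inter-reduce: drop elements whose leading term is divisible by another's, tail-reduce, and make monic.
Reduced Gröbner basis: {p^2 + p, pq - p, pr, q^2 - 7/4q + 1/11r + 3/4, qr - 1/4p - 3/4r - 1/4, r^2 + 11/4q - 11/4}.

The two bases agree; hence the ideals are identical.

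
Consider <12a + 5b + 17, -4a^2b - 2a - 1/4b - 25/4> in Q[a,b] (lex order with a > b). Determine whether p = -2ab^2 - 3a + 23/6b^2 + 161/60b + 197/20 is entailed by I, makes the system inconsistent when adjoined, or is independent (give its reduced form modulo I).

Adjoining -2ab^2 - 3a + 23/6b^2 + 161/60b + 197/20 makes the ideal the whole ring: the system is inconsistent.

First compute the reduced Gröbner basis of I by Buchberger's algorithm.
f_1 = 12a + 5b + 17, LT = a.
f_2 = -4a^2b - 2a - 1/4b - 25/4, LT = a^2b.

S(f_1,f_2): lcm = a^2b. S = 5/12ab^2 + 17/12ab - 1/2a - 1/16b - 25/16.
  leading term ab^2: subtract (5/144b^2)·f_1 from 5/12ab^2 + 17/12ab - 1/2a - 1/16b - 25/16 → 17/12ab - 1/2a - 25/144b^3 - 85/144b^2 - 1/16b - 25/16
  leading term ab: subtract (17/144b)·f_1 from 17/12ab - 1/2a - 25/144b^3 - 85/144b^2 - 1/16b - 25/16 → -1/2a - 25/144b^3 - 85/72b^2 - 149/72b - 25/16
  leading term a: subtract (-1/24)·f_1 from -1/2a - 25/144b^3 - 85/72b^2 - 149/72b - 25/16 → -25/144b^3 - 85/72b^2 - 67/36b - 41/48
  leading term b^3: no divisor's leading term divides it; move -25/144b^3 to the remainder.
  leading term b^2: no divisor's leading term divides it; move -85/72b^2 to the remainder.
  leading term b: no divisor's leading term divides it; move -67/36b to the remainder.
  leading term 1: no divisor's leading term divides it; move -41/48 to the remainder.
  remainder -25/144b^3 - 85/72b^2 - 67/36b - 41/48 ≠ 0; add h_3 = -25/144b^3 - 85/72b^2 - 67/36b - 41/48 to the basis.

The other S-polynomials (S(f_1,h_3), S(f_2,h_3)) all reduce to 0 modulo the current basis, so we have a Gröbner basis.
Inter-reduce: drop elements whose leading term is divisible by another's, tail-reduce, and make monic.
Reduced Gröbner basis: {a + 5/12b + 17/12, b^3 + 34/5b^2 + 268/25b + 123/25}.
Label its elements g_1 = a + 5/12b + 17/12, g_2 = b^3 + 34/5b^2 + 268/25b + 123/25.

Reduce p = -2ab^2 - 3a + 23/6b^2 + 161/60b + 197/20 modulo G:
  leading term ab^2: subtract (-2b^2)·g_1 from -2ab^2 - 3a + 23/6b^2 + 161/60b + 197/20 → -3a + 5/6b^3 + 20/3b^2 + 161/60b + 197/20
  leading term a: subtract (-3)·g_1 from -3a + 5/6b^3 + 20/3b^2 + 161/60b + 197/20 → 5/6b^3 + 20/3b^2 + 59/15b + 141/10
  leading term b^3: subtract (5/6)·g_2 from 5/6b^3 + 20/3b^2 + 59/15b + 141/10 → b^2 - 5b + 10
  leading term b^2: no divisor's leading term divides it; move b^2 to the remainder.
  leading term b: no divisor's leading term divides it; move -5b to the remainder.
  leading term 1: no divisor's leading term divides it; move 10 to the remainder.
  normal form = b^2 - 5b + 10.
The normal form is nonzero, so p ∉ I. Since p minus its normal form lies in I, I + (p) = I + (r) where r = b^2 - 5b + 10; decide whether this ideal is the whole ring.
Run Buchberger on G together with r (pairs among the g_i already reduce to 0 since G is a Gröbner basis):
g_1 = a + 5/12b + 17/12, LT = a.
g_2 = b^3 + 34/5b^2 + 268/25b + 123/25, LT = b^3.
r = b^2 - 5b + 10, LT = b^2.

S(g_2,r): lcm = b^3. S = 59/5b^2 + 18/25b + 123/25.
  leading term b^2: subtract (59/5)·r from 59/5b^2 + 18/25b + 123/25 → 1493/25b - 2827/25
  leading term b: no divisor's leading term divides it; move 1493/25b to the remainder.
  leading term 1: no divisor's leading term divides it; move -2827/25 to the remainder.
  remainder 1493/25b - 2827/25 ≠ 0; add m_4 = 1493/25b - 2827/25 to the basis.

S(g_2,m_4): lcm = b^3. S = 64897/7465b^2 + 268/25b + 123/25.
  leading term b^2: subtract (64897/7465)·r from 64897/7465b^2 + 268/25b + 123/25 → 2022549/37325b - 3061211/37325
  leading term b: subtract (2022549/2229049)·m_4 from 2022549/37325b - 3061211/37325 → 45894320/2229049
  leading term 1: no divisor's leading term divides it; move 45894320/2229049 to the remainder.
  remainder 45894320/2229049 ≠ 0; add m_5 = 45894320/2229049 to the basis.

The other S-polynomials (S(g_1,g_2), S(g_1,r), S(g_1,m_4), S(r,m_4), S(g_1,m_5), S(g_2,m_5), S(r,m_5), S(m_4,m_5)) all reduce to 0 modulo the current basis, so we have a Gröbner basis.
Inter-reduce: drop elements whose leading term is divisible by another's, tail-reduce, and make monic.
Reduced Gröbner basis: {1}.
The reduced Gröbner basis of I + (p) is {1}: the ideal is the whole ring, so the enlarged system has no common solution — adjoining p is inconsistent.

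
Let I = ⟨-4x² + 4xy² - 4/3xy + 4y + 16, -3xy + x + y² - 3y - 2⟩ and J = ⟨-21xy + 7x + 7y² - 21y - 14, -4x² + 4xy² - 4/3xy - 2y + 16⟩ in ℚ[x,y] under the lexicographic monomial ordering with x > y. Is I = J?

No, the ideals differ.

Two ideals are equal iff their reduced Gröbner bases coincide (the reduced basis is unique for a fixed ordering).
Buchberger on the first generating set:
f_1 = -4x² + 4xy² - 4/3xy + 4y + 16, LT = x².
f_2 = -3xy + x + y² - 3y - 2, LT = xy.

S(f_1,f_2): lcm = x²y. S = ⅓x² - xy³ + ⅔xy² - xy - ⅔x - y² - 4y.
  leading term x²: subtract (-1/12)·f_1 from ⅓x² - xy³ + ⅔xy² - xy - ⅔x - y² - 4y → -xy³ + xy² - 10/9xy - ⅔x - y² - 11/3y + 4/3
  leading term xy³: subtract (⅓y²)·f_2 from -xy³ + xy² - 10/9xy - ⅔x - y² - 11/3y + 4/3 → ⅔xy² - 10/9xy - ⅔x - ⅓y⁴ + y³ - ⅓y² - 11/3y + 4/3
  leading term xy²: subtract (-2/9y)·f_2 from ⅔xy² - 10/9xy - ⅔x - ⅓y⁴ + y³ - ⅓y² - 11/3y + 4/3 → -8/9xy - ⅔x - ⅓y⁴ + 11/9y³ - y² - 37/9y + 4/3
  leading term xy: subtract (8/27)·f_2 from -8/9xy - ⅔x - ⅓y⁴ + 11/9y³ - y² - 37/9y + 4/3 → -26/27x - ⅓y⁴ + 11/9y³ - 35/27y² - 29/9y + 52/27
  leading term x: no divisor's leading term divides it; move -26/27x to the remainder.
  leading term y⁴: no divisor's leading term divides it; move -⅓y⁴ to the remainder.
  leading term y³: no divisor's leading term divides it; move 11/9y³ to the remainder.
  leading term y²: no divisor's leading term divides it; move -35/27y² to the remainder.
  leading term y: no divisor's leading term divides it; move -29/9y to the remainder.
  leading term 1: no divisor's leading term divides it; move 52/27 to the remainder.
  remainder -26/27x - ⅓y⁴ + 11/9y³ - 35/27y² - 29/9y + 52/27 ≠ 0; add g_3 = -26/27x - ⅓y⁴ + 11/9y³ - 35/27y² - 29/9y + 52/27 to the basis.

S(f_1,g_3): lcm = x². S = -9/26xy⁴ + 33/26xy³ - 61/26xy² - 235/78xy + 2x - y - 4.
  leading term xy⁴: subtract (3/26y³)·f_2 from -9/26xy⁴ + 33/26xy³ - 61/26xy² - 235/78xy + 2x - y - 4 → 15/13xy³ - 61/26xy² - 235/78xy + 2x - 3/26y⁵ + 9/26y⁴ + 3/13y³ - y - 4
  leading term xy³: subtract (-5/13y²)·f_2 from 15/13xy³ - 61/26xy² - 235/78xy + 2x - 3/26y⁵ + 9/26y⁴ + 3/13y³ - y - 4 → -51/26xy² - 235/78xy + 2x - 3/26y⁵ + 19/26y⁴ - 12/13y³ - 10/13y² - y - 4
  leading term xy²: subtract (17/26y)·f_2 from -51/26xy² - 235/78xy + 2x - 3/26y⁵ + 19/26y⁴ - 12/13y³ - 10/13y² - y - 4 → -11/3xy + 2x - 3/26y⁵ + 19/26y⁴ - 41/26y³ + 31/26y² + 4/13y - 4
  leading term xy: subtract (11/9)·f_2 from -11/3xy + 2x - 3/26y⁵ + 19/26y⁴ - 41/26y³ + 31/26y² + 4/13y - 4 → 7/9x - 3/26y⁵ + 19/26y⁴ - 41/26y³ - 7/234y² + 155/39y - 14/9
  leading term x: subtract (-21/26)·g_3 from 7/9x - 3/26y⁵ + 19/26y⁴ - 41/26y³ - 7/234y² + 155/39y - 14/9 → -3/26y⁵ + 6/13y⁴ - 23/39y³ - 14/13y² + 107/78y
  leading term y⁵: no divisor's leading term divides it; move -3/26y⁵ to the remainder.
  leading term y⁴: no divisor's leading term divides it; move 6/13y⁴ to the remainder.
  leading term y³: no divisor's leading term divides it; move -23/39y³ to the remainder.
  leading term y²: no divisor's leading term divides it; move -14/13y² to the remainder.
  leading term y: no divisor's leading term divides it; move 107/78y to the remainder.
  remainder -3/26y⁵ + 6/13y⁴ - 23/39y³ - 14/13y² + 107/78y ≠ 0; add g_4 = -3/26y⁵ + 6/13y⁴ - 23/39y³ - 14/13y² + 107/78y to the basis.

The other S-polynomials (S(f_2,g_3), S(f_1,g_4), S(f_2,g_4), S(g_3,g_4)) all reduce to 0 modulo the current basis, so we have a Gröbner basis.
Inter-reduce: drop elements whose leading term is divisible by another's, tail-reduce, and make monic.
Reduced Gröbner basis: {x + 9/26y⁴ - 33/26y³ + 35/26y² + 87/26y - 2, y⁵ - 4y⁴ + 46/9y³ + 28/3y² - 107/9y}.

Buchberger on the second generating set:
h_1 = -21xy + 7x + 7y² - 21y - 14, LT = xy.
h_2 = -4x² + 4xy² - 4/3xy - 2y + 16, LT = x².

S(h_1,h_2): lcm = x²y. S = -⅓x² + xy³ - ⅔xy² + xy + ⅔x - ½y² + 4y.
  leading term x²: subtract (1/12)·h_2 from -⅓x² + xy³ - ⅔xy² + xy + ⅔x - ½y² + 4y → xy³ - xy² + 10/9xy + ⅔x - ½y² + 25/6y - 4/3
  leading term xy³: subtract (-1/21y²)·h_1 from xy³ - xy² + 10/9xy + ⅔x - ½y² + 25/6y - 4/3 → -⅔xy² + 10/9xy + ⅔x + ⅓y⁴ - y³ - 7/6y² + 25/6y - 4/3
  leading term xy²: subtract (2/63y)·h_1 from -⅔xy² + 10/9xy + ⅔x + ⅓y⁴ - y³ - 7/6y² + 25/6y - 4/3 → 8/9xy + ⅔x + ⅓y⁴ - 11/9y³ - ½y² + 83/18y - 4/3
  leading term xy: subtract (-8/189)·h_1 from 8/9xy + ⅔x + ⅓y⁴ - 11/9y³ - ½y² + 83/18y - 4/3 → 26/27x + ⅓y⁴ - 11/9y³ - 11/54y² + 67/18y - 52/27
  leading term x: no divisor's leading term divides it; move 26/27x to the remainder.
  leading term y⁴: no divisor's leading term divides it; move ⅓y⁴ to the remainder.
  leading term y³: no divisor's leading term divides it; move -11/9y³ to the remainder.
  leading term y²: no divisor's leading term divides it; move -11/54y² to the remainder.
  leading term y: no divisor's leading term divides it; move 67/18y to the remainder.
  leading term 1: no divisor's leading term divides it; move -52/27 to the remainder.
  remainder 26/27x + ⅓y⁴ - 11/9y³ - 11/54y² + 67/18y - 52/27 ≠ 0; add k_3 = 26/27x + ⅓y⁴ - 11/9y³ - 11/54y² + 67/18y - 52/27 to the basis.

S(h_1,k_3): lcm = xy. S = -⅓x - 9/26y⁵ + 33/26y⁴ + 11/52y³ - 655/156y² + 3y + ⅔.
  leading term x: subtract (-9/26)·k_3 from -⅓x - 9/26y⁵ + 33/26y⁴ + 11/52y³ - 655/156y² + 3y + ⅔ → -9/26y⁵ + 18/13y⁴ - 11/52y³ - 111/26y² + 223/52y
  leading term y⁵: no divisor's leading term divides it; move -9/26y⁵ to the remainder.
  leading term y⁴: no divisor's leading term divides it; move 18/13y⁴ to the remainder.
  leading term y³: no divisor's leading term divides it; move -11/52y³ to the remainder.
  leading term y²: no divisor's leading term divides it; move -111/26y² to the remainder.
  leading term y: no divisor's leading term divides it; move 223/52y to the remainder.
  remainder -9/26y⁵ + 18/13y⁴ - 11/52y³ - 111/26y² + 223/52y ≠ 0; add k_4 = -9/26y⁵ + 18/13y⁴ - 11/52y³ - 111/26y² + 223/52y to the basis.

The other S-polynomials (S(h_2,k_3), S(h_1,k_4), S(h_2,k_4), S(k_3,k_4)) all reduce to 0 modulo the current basis, so we have a Gröbner basis.
Inter-reduce: drop elements whose leading term is divisible by another's, tail-reduce, and make monic.
Reduced Gröbner basis: {x + 9/26y⁴ - 33/26y³ - 11/52y² + 201/52y - 2, y⁵ - 4y⁴ + 11/18y³ + 37/3y² - 223/18y}.

Since the reduced bases disagree, the two ideals are not the same.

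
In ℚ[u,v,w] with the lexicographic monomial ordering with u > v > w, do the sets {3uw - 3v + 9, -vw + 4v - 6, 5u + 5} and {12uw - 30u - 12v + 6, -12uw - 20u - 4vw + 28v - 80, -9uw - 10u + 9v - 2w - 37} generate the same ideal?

For a fixed monomial order, each ideal has a unique reduced Gröbner basis; comparing bases decides equality.
Buchberger on the first generating set:
f_1 = 3uw - 3v + 9, LT = uw.
f_2 = -vw + 4v - 6, LT = vw.
f_3 = 5u + 5, LT = u.

S(f_1,f_2): lcm = uvw. S = 4uv - 6u - v² + 3v.
  reduce S modulo (f_1, f_2, f_3):
  remainder -v² - v + 6 ≠ 0; add g_4 = -v² - v + 6 to the basis.

S(f_1,f_3): lcm = uw. S = -v - w + 3.
  reduce S modulo (f_1, f_2, f_3, g_4):
  remainder -v - w + 3 ≠ 0; add g_5 = -v - w + 3 to the basis.

S(f_2,g_5): lcm = vw. S = -4v - w² + 3w + 6.
  reduce S modulo (f_1, f_2, f_3, g_4, g_5):
  remainder -w² + 7w - 6 ≠ 0; add g_6 = -w² + 7w - 6 to the basis.

The other S-polynomials (S(f_2,f_3), S(f_1,g_4), S(f_2,g_4), S(f_3,g_4), S(f_1,g_5), S(f_3,g_5), S(g_4,g_5), S(f_1,g_6), S(f_2,g_6), S(f_3,g_6), S(g_4,g_6), S(g_5,g_6)) all reduce to 0 modulo the current basis, so we have a Gröbner basis.
Inter-reduce: drop elements whose leading term is divisible by another's, tail-reduce, and make monic.
Reduced Gröbner basis: {u + 1, v + w - 3, w² - 7w + 6}.

Buchberger on the second generating set:
h_1 = 12uw - 30u - 12v + 6, LT = uw.
h_2 = -12uw - 20u - 4vw + 28v - 80, LT = uw.
h_3 = -9uw - 10u + 9v - 2w - 37, LT = uw.

S(h_1,h_2): lcm = uw. S = -25/6u - ⅓vw + 4/3v - 37/6.
  reduce S modulo (h_1, h_2, h_3):
  remainder -25/6u - ⅓vw + 4/3v - 37/6 ≠ 0; add k_4 = -25/6u - ⅓vw + 4/3v - 37/6 to the basis.

S(h_1,h_3): lcm = uw. S = -65/18u - 2/9w - 65/18.
  reduce S modulo (h_1, h_2, h_3, k_4):
  remainder 13/45vw - 52/45v - 2/9w + 26/15 ≠ 0; add k_5 = 13/45vw - 52/45v - 2/9w + 26/15 to the basis.

S(h_1,k_4): lcm = uw. S = -5/2u - 2/25vw² + 8/25vw - v - 37/25w + ½.
  reduce S modulo (h_1, h_2, h_3, k_4, k_5):
  remainder -v - 4/65w² - 11/13w + 3 ≠ 0; add k_6 = -v - 4/65w² - 11/13w + 3 to the basis.

S(k_5,k_6): lcm = vw. S = -4v - 4/65w³ - 11/13w² + 29/13w + 6.
  reduce S modulo (h_1, h_2, h_3, k_4, k_5, k_6):
  remainder -4/65w³ - ⅗w² + 73/13w - 6 ≠ 0; add k_7 = -4/65w³ - ⅗w² + 73/13w - 6 to the basis.

The other S-polynomials (S(h_2,h_3), S(h_2,k_4), S(h_3,k_4), S(h_1,k_5), S(h_2,k_5), S(h_3,k_5), S(k_4,k_5), S(h_1,k_6), S(h_2,k_6), S(h_3,k_6), S(k_4,k_6), S(h_1,k_7), S(h_2,k_7), S(h_3,k_7), S(k_4,k_7), S(k_5,k_7), S(k_6,k_7)) all reduce to 0 modulo the current basis, so we have a Gröbner basis.
Inter-reduce: drop elements whose leading term is divisible by another's, tail-reduce, and make monic.
Reduced Gröbner basis: {u + 4/65w + 1, v + 4/65w² + 11/13w - 3, w³ + 39/4w² - 365/4w + 195/2}.

Since the reduced bases disagree, the two ideals are not the same.
The choice of monomial ordering does not affect the verdict — as long as both bases are computed under the same ordering, their equality decides ideal equality.

No, the ideals differ.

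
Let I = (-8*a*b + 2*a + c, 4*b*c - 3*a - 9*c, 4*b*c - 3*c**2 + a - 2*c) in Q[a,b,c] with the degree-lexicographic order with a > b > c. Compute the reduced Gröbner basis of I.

The reduced Gröbner basis is the canonical form of the ideal for this ordering.

f_1 = -8*a*b + 2*a + c, LT = a*b.
f_2 = 4*b*c - 3*a - 9*c, LT = b*c.
f_3 = 4*b*c - 3*c**2 + a - 2*c, LT = b*c.

S(f_1,f_2): lcm = a*b*c. S = 3/4*a**2 + 2*a*c - 1/8*c**2.
  leading term a**2: no divisor's leading term divides it; move 3/4*a**2 to the remainder.
  leading term a*c: no divisor's leading term divides it; move 2*a*c to the remainder.
  leading term c**2: no divisor's leading term divides it; move -1/8*c**2 to the remainder.
  remainder 3/4*a**2 + 2*a*c - 1/8*c**2 ≠ 0; add g_4 = 3/4*a**2 + 2*a*c - 1/8*c**2 to the basis.

S(f_1,f_3): lcm = a*b*c. S = 3/4*a*c**2 - 1/4*a**2 + 1/4*a*c - 1/8*c**2.
  leading term a*c**2: no divisor's leading term divides it; move 3/4*a*c**2 to the remainder.
  leading term a**2: subtract (-1/3)·g_4 from -1/4*a**2 + 1/4*a*c - 1/8*c**2 → 11/12*a*c - 1/6*c**2
  leading term a*c: no divisor's leading term divides it; move 11/12*a*c to the remainder.
  leading term c**2: no divisor's leading term divides it; move -1/6*c**2 to the remainder.
  remainder 3/4*a*c**2 + 11/12*a*c - 1/6*c**2 ≠ 0; add g_5 = 3/4*a*c**2 + 11/12*a*c - 1/6*c**2 to the basis.

S(f_2,f_3): lcm = b*c. S = 3/4*c**2 - a - 7/4*c.
  leading term c**2: no divisor's leading term divides it; move 3/4*c**2 to the remainder.
  leading term a: no divisor's leading term divides it; move -a to the remainder.
  leading term c: no divisor's leading term divides it; move -7/4*c to the remainder.
  remainder 3/4*c**2 - a - 7/4*c ≠ 0; add g_6 = 3/4*c**2 - a - 7/4*c to the basis.

S(f_2,g_6): lcm = b*c**2. S = 4/3*a*b - 3/4*a*c + 7/3*b*c - 9/4*c**2.
  leading term a*b: subtract (-1/6)·f_1 from 4/3*a*b - 3/4*a*c + 7/3*b*c - 9/4*c**2 → -3/4*a*c + 7/3*b*c - 9/4*c**2 + 1/3*a + 1/6*c
  leading term a*c: no divisor's leading term divides it; move -3/4*a*c to the remainder.
  leading term b*c: subtract (7/12)·f_2 from 7/3*b*c - 9/4*c**2 + 1/3*a + 1/6*c → -9/4*c**2 + 25/12*a + 65/12*c
  leading term c**2: subtract (-3)·g_6 from -9/4*c**2 + 25/12*a + 65/12*c → -11/12*a + 1/6*c
  leading term a: no divisor's leading term divides it; move -11/12*a to the remainder.
  leading term c: no divisor's leading term divides it; move 1/6*c to the remainder.
  remainder -3/4*a*c - 11/12*a + 1/6*c ≠ 0; add g_7 = -3/4*a*c - 11/12*a + 1/6*c to the basis.

The other S-polynomials (S(f_1,g_4), S(f_2,g_4), S(f_3,g_4), S(f_1,g_5), S(f_2,g_5), S(f_3,g_5), S(g_4,g_5), S(f_1,g_6), S(f_3,g_6), S(g_4,g_6), S(g_5,g_6), S(f_1,g_7), S(f_2,g_7), S(f_3,g_7), S(g_4,g_7), S(g_5,g_7), S(g_6,g_7)) all reduce to 0 modulo the current basis, so we have a Gröbner basis.
Inter-reduce: drop elements whose leading term is divisible by another's, tail-reduce, and make monic.

G = {a**2 - 94/27*a + 11/54*c, a*b - 1/4*a - 1/8*c, a*c + 11/9*a - 2/9*c, b*c - 3/4*a - 9/4*c, c**2 - 4/3*a - 7/3*c}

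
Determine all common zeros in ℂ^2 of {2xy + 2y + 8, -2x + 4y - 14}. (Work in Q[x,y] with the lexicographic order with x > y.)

{(-5, 1), (-3, 2)}

Compute a lex Gröbner basis by Buchberger's algorithm.
f_1 = 2xy + 2y + 8, LT = xy.
f_2 = -2x + 4y - 14, LT = x.

S(f_1,f_2): lcm = xy. S = 2y^2 - 6y + 4.
  leading term y^2: no divisor's leading term divides it; move 2y^2 to the remainder.
  leading term y: no divisor's leading term divides it; move -6y to the remainder.
  leading term 1: no divisor's leading term divides it; move 4 to the remainder.
  remainder 2y^2 - 6y + 4 ≠ 0; add h_3 = 2y^2 - 6y + 4 to the basis.

The other S-polynomials (S(f_1,h_3), S(f_2,h_3)) all reduce to 0 modulo the current basis, so we have a Gröbner basis.
Inter-reduce: drop elements whose leading term is divisible by another's, tail-reduce, and make monic.
Reduced Gröbner basis: {x - 2y + 7, y^2 - 3y + 2}.

Elimination: the polynomial y^2 - 3y + 2 lies in the elimination ideal for y, so y ∈ {1, 2}. For each such y, the remaining basis elements (now univariate) give the rest of the solution.
  y = 1: the earlier basis element becomes x + 5 = 0, giving x = -5 — point (-5, 1).
  y = 2: the earlier basis element becomes x + 3 = 0, giving x = -3 — point (-3, 2).
Check: every point annihilates each of the original generators.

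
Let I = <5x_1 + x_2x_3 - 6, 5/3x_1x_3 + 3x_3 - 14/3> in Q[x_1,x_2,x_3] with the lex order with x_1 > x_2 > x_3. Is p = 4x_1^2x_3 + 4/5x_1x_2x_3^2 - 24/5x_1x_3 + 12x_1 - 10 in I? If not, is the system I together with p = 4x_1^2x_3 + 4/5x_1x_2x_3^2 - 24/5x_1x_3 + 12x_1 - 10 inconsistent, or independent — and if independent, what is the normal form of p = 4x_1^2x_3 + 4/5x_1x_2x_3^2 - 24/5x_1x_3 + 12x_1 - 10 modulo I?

4x_1^2x_3 + 4/5x_1x_2x_3^2 - 24/5x_1x_3 + 12x_1 - 10 is independent of I; its normal form modulo I is -12/5x_2x_3 + 22/5.

First compute the reduced Gröbner basis of I by Buchberger's algorithm.
f_1 = 5x_1 + x_2x_3 - 6, LT = x_1.
f_2 = 5/3x_1x_3 + 3x_3 - 14/3, LT = x_1x_3.

S(f_1,f_2): lcm = x_1x_3. S = 1/5x_2x_3^2 - 3x_3 + 14/5.
  reduce S modulo (f_1, f_2):
  remainder 1/5x_2x_3^2 - 3x_3 + 14/5 ≠ 0; add h_3 = 1/5x_2x_3^2 - 3x_3 + 14/5 to the basis.

The other S-polynomials (S(f_1,h_3), S(f_2,h_3)) all reduce to 0 modulo the current basis, so we have a Gröbner basis.
Inter-reduce: drop elements whose leading term is divisible by another's, tail-reduce, and make monic.
Reduced Gröbner basis: {x_1 + 1/5x_2x_3 - 6/5, x_2x_3^2 - 15x_3 + 14}.
Label its elements g_1 = x_1 + 1/5x_2x_3 - 6/5, g_2 = x_2x_3^2 - 15x_3 + 14.

Reduce p = 4x_1^2x_3 + 4/5x_1x_2x_3^2 - 24/5x_1x_3 + 12x_1 - 10 modulo G:
  leading term x_1^2x_3: subtract (4x_1x_3)·g_1 from 4x_1^2x_3 + 4/5x_1x_2x_3^2 - 24/5x_1x_3 + 12x_1 - 10 → 12x_1 - 10
  leading term x_1: subtract (12)·g_1 from 12x_1 - 10 → -12/5x_2x_3 + 22/5
  leading term x_2x_3: no divisor's leading term divides it; move -12/5x_2x_3 to the remainder.
  leading term 1: no divisor's leading term divides it; move 22/5 to the remainder.
  normal form = -12/5x_2x_3 + 22/5.
The normal form is nonzero, so p ∉ I. Since p minus its normal form lies in I, I + (p) = I + (r) where r = -12/5x_2x_3 + 22/5; decide whether this ideal is the whole ring.
Run Buchberger on G together with r (pairs among the g_i already reduce to 0 since G is a Gröbner basis):
g_1 = x_1 + 1/5x_2x_3 - 6/5, LT = x_1.
g_2 = x_2x_3^2 - 15x_3 + 14, LT = x_2x_3^2.
r = -12/5x_2x_3 + 22/5, LT = x_2x_3.

S(g_2,r): lcm = x_2x_3^2. S = -79/6x_3 + 14.
  reduce S modulo (g_1, g_2, r):
  remainder -79/6x_3 + 14 ≠ 0; add m_4 = -79/6x_3 + 14 to the basis.

S(r,m_4): lcm = x_2x_3. S = 84/79x_2 - 11/6.
  reduce S modulo (g_1, g_2, r, m_4):
  remainder 84/79x_2 - 11/6 ≠ 0; add m_5 = 84/79x_2 - 11/6 to the basis.

The other S-polynomials (S(g_1,g_2), S(g_1,r), S(g_1,m_4), S(g_2,m_4), S(g_1,m_5), S(g_2,m_5), S(r,m_5), S(m_4,m_5)) all reduce to 0 modulo the current basis, so we have a Gröbner basis.
Inter-reduce: drop elements whose leading term is divisible by another's, tail-reduce, and make monic.
Reduced Gröbner basis: {x_1 - 5/6, x_2 - 869/504, x_3 - 84/79}.
The reduced Gröbner basis of I + (p) is {x_1 - 5/6, x_2 - 869/504, x_3 - 84/79} ≠ {1}, a proper ideal, so the enlarged system stays consistent: p is independent of I, with normal form -12/5x_2x_3 + 22/5.

The remainder on division by a Gröbner basis is unique — it is the normal form.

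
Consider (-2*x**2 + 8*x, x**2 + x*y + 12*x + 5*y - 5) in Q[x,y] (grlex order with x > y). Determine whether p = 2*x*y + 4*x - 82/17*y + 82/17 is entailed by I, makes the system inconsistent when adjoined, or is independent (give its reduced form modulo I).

2*x*y + 4*x - 82/17*y + 82/17 lies in I (it reduces to 0).

First compute the reduced Gröbner basis of I by Buchberger's algorithm.
f_1 = -2*x**2 + 8*x, LT = x**2.
f_2 = x**2 + x*y + 12*x + 5*y - 5, LT = x**2.

S(f_1,f_2): lcm = x**2. S = -x*y - 16*x - 5*y + 5.
  leading term x*y: no divisor's leading term divides it; move -x*y to the remainder.
  leading term x: no divisor's leading term divides it; move -16*x to the remainder.
  leading term y: no divisor's leading term divides it; move -5*y to the remainder.
  leading term 1: no divisor's leading term divides it; move 5 to the remainder.
  remainder -x*y - 16*x - 5*y + 5 ≠ 0; add h_3 = -x*y - 16*x - 5*y + 5 to the basis.

S(f_1,h_3): lcm = x**2*y. S = -16*x**2 - 9*x*y + 5*x.
  leading term x**2: subtract (8)·f_1 from -16*x**2 - 9*x*y + 5*x → -9*x*y - 59*x
  leading term x*y: subtract (9)·h_3 from -9*x*y - 59*x → 85*x + 45*y - 45
  leading term x: no divisor's leading term divides it; move 85*x to the remainder.
  leading term y: no divisor's leading term divides it; move 45*y to the remainder.
  leading term 1: no divisor's leading term divides it; move -45 to the remainder.
  remainder 85*x + 45*y - 45 ≠ 0; add h_4 = 85*x + 45*y - 45 to the basis.

S(f_2,h_3): lcm = x**2*y. S = x*y**2 - 16*x**2 + 7*x*y + 5*y**2 + 5*x - 5*y.
  leading term x*y**2: subtract (-y)·h_3 from x*y**2 - 16*x**2 + 7*x*y + 5*y**2 + 5*x - 5*y → -16*x**2 - 9*x*y + 5*x
  leading term x**2: subtract (8)·f_1 from -16*x**2 - 9*x*y + 5*x → -9*x*y - 59*x
  leading term x*y: subtract (9)·h_3 from -9*x*y - 59*x → 85*x + 45*y - 45
  leading term x: subtract (1)·h_4 from 85*x + 45*y - 45 → 0
  remainder 0.

S(f_1,h_4): lcm = x**2. S = -9/17*x*y - 59/17*x.
  leading term x*y: subtract (9/17)·h_3 from -9/17*x*y - 59/17*x → 5*x + 45/17*y - 45/17
  leading term x: subtract (1/17)·h_4 from 5*x + 45/17*y - 45/17 → 0
  remainder 0.

S(f_2,h_4): lcm = x**2. S = 8/17*x*y + 213/17*x + 5*y - 5.
  leading term x*y: subtract (-8/17)·h_3 from 8/17*x*y + 213/17*x + 5*y - 5 → 5*x + 45/17*y - 45/17
  leading term x: subtract (1/17)·h_4 from 5*x + 45/17*y - 45/17 → 0
  remainder 0.

S(h_3,h_4): lcm = x*y. S = -9/17*y**2 + 16*x + 94/17*y - 5.
  leading term y**2: no divisor's leading term divides it; move -9/17*y**2 to the remainder.
  leading term x: subtract (16/85)·h_4 from 16*x + 94/17*y - 5 → -50/17*y + 59/17
  leading term y: no divisor's leading term divides it; move -50/17*y to the remainder.
  leading term 1: no divisor's leading term divides it; move 59/17 to the remainder.
  remainder -9/17*y**2 - 50/17*y + 59/17 ≠ 0; add h_5 = -9/17*y**2 - 50/17*y + 59/17 to the basis.

S(f_1,h_5): leading monomials are coprime, so the S-polynomial reduces to 0 (Buchberger's first criterion).
S(f_2,h_5): leading monomials are coprime, so the S-polynomial reduces to 0 (Buchberger's first criterion).
S(h_3,h_5): lcm = x*y**2. S = 94/9*x*y + 5*y**2 + 59/9*x - 5*y.
  leading term x*y: subtract (-94/9)·h_3 from 94/9*x*y + 5*y**2 + 59/9*x - 5*y → 5*y**2 - 1445/9*x - 515/9*y + 470/9
  leading term y**2: subtract (-85/9)·h_5 from 5*y**2 - 1445/9*x - 515/9*y + 470/9 → -1445/9*x - 85*y + 85
  leading term x: subtract (-17/9)·h_4 from -1445/9*x - 85*y + 85 → 0
  remainder 0.

S(h_4,h_5): leading monomials are coprime, so the S-polynomial reduces to 0 (Buchberger's first criterion).
Every S-polynomial of the final basis reduces to 0, so we have a Gröbner basis.
Inter-reduce: drop elements whose leading term is divisible by another's, tail-reduce, and make monic.
Reduced Gröbner basis: {y**2 + 50/9*y - 59/9, x + 9/17*y - 9/17}.
Label its elements g_1 = y**2 + 50/9*y - 59/9, g_2 = x + 9/17*y - 9/17.

Reduce p = 2*x*y + 4*x - 82/17*y + 82/17 modulo G:
  leading term x*y: subtract (2*y)·g_2 from 2*x*y + 4*x - 82/17*y + 82/17 → -18/17*y**2 + 4*x - 64/17*y + 82/17
  leading term y**2: subtract (-18/17)·g_1 from -18/17*y**2 + 4*x - 64/17*y + 82/17 → 4*x + 36/17*y - 36/17
  leading term x: subtract (4)·g_2 from 4*x + 36/17*y - 36/17 → 0
  normal form = 0.
Since the normal form is 0, p ∈ I.

Ideal membership is decidable via reduction modulo a Gröbner basis.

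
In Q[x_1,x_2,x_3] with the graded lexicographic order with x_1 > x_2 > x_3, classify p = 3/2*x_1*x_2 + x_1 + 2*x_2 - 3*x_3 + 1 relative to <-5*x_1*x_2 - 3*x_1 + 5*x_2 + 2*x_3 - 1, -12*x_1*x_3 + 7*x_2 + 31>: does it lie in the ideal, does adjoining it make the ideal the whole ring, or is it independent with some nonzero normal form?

3/2*x_1*x_2 + x_1 + 2*x_2 - 3*x_3 + 1 is independent of I; its normal form modulo I is 1/10*x_1 + 7/2*x_2 - 12/5*x_3 + 7/10.

First compute the reduced Gröbner basis of I by Buchberger's algorithm.
f_1 = -5*x_1*x_2 - 3*x_1 + 5*x_2 + 2*x_3 - 1, LT = x_1*x_2.
f_2 = -12*x_1*x_3 + 7*x_2 + 31, LT = x_1*x_3.

S(f_1,f_2): lcm = x_1*x_2*x_3. S = 3/5*x_1*x_3 + 7/12*x_2**2 - x_2*x_3 - 2/5*x_3**2 + 31/12*x_2 + 1/5*x_3.
  leading term x_1*x_3: subtract (-1/20)·f_2 from 3/5*x_1*x_3 + 7/12*x_2**2 - x_2*x_3 - 2/5*x_3**2 + 31/12*x_2 + 1/5*x_3 → 7/12*x_2**2 - x_2*x_3 - 2/5*x_3**2 + 44/15*x_2 + 1/5*x_3 + 31/20
  leading term x_2**2: no divisor's leading term divides it; move 7/12*x_2**2 to the remainder.
  leading term x_2*x_3: no divisor's leading term divides it; move -x_2*x_3 to the remainder.
  leading term x_3**2: no divisor's leading term divides it; move -2/5*x_3**2 to the remainder.
  leading term x_2: no divisor's leading term divides it; move 44/15*x_2 to the remainder.
  leading term x_3: no divisor's leading term divides it; move 1/5*x_3 to the remainder.
  leading term 1: no divisor's leading term divides it; move 31/20 to the remainder.
  remainder 7/12*x_2**2 - x_2*x_3 - 2/5*x_3**2 + 44/15*x_2 + 1/5*x_3 + 31/20 ≠ 0; add h_3 = 7/12*x_2**2 - x_2*x_3 - 2/5*x_3**2 + 44/15*x_2 + 1/5*x_3 + 31/20 to the basis.

The other S-polynomials (S(f_1,h_3), S(f_2,h_3)) all reduce to 0 modulo the current basis, so we have a Gröbner basis.
Inter-reduce: drop elements whose leading term is divisible by another's, tail-reduce, and make monic.
Reduced Gröbner basis: {x_1*x_2 + 3/5*x_1 - x_2 - 2/5*x_3 + 1/5, x_1*x_3 - 7/12*x_2 - 31/12, x_2**2 - 12/7*x_2*x_3 - 24/35*x_3**2 + 176/35*x_2 + 12/35*x_3 + 93/35}.
Label its elements g_1 = x_1*x_2 + 3/5*x_1 - x_2 - 2/5*x_3 + 1/5, g_2 = x_1*x_3 - 7/12*x_2 - 31/12, g_3 = x_2**2 - 12/7*x_2*x_3 - 24/35*x_3**2 + 176/35*x_2 + 12/35*x_3 + 93/35.

Reduce p = 3/2*x_1*x_2 + x_1 + 2*x_2 - 3*x_3 + 1 modulo G:
  leading term x_1*x_2: subtract (3/2)·g_1 from 3/2*x_1*x_2 + x_1 + 2*x_2 - 3*x_3 + 1 → 1/10*x_1 + 7/2*x_2 - 12/5*x_3 + 7/10
  leading term x_1: no divisor's leading term divides it; move 1/10*x_1 to the remainder.
  leading term x_2: no divisor's leading term divides it; move 7/2*x_2 to the remainder.
  leading term x_3: no divisor's leading term divides it; move -12/5*x_3 to the remainder.
  leading term 1: no divisor's leading term divides it; move 7/10 to the remainder.
  normal form = 1/10*x_1 + 7/2*x_2 - 12/5*x_3 + 7/10.
The normal form is nonzero, so p ∉ I. Since p minus its normal form lies in I, I + (p) = I + (r) where r = 1/10*x_1 + 7/2*x_2 - 12/5*x_3 + 7/10; decide whether this ideal is the whole ring.
Run Buchberger on G together with r (pairs among the g_i already reduce to 0 since G is a Gröbner basis):
g_1 = x_1*x_2 + 3/5*x_1 - x_2 - 2/5*x_3 + 1/5, LT = x_1*x_2.
g_2 = x_1*x_3 - 7/12*x_2 - 31/12, LT = x_1*x_3.
g_3 = x_2**2 - 12/7*x_2*x_3 - 24/35*x_3**2 + 176/35*x_2 + 12/35*x_3 + 93/35, LT = x_2**2.
r = 1/10*x_1 + 7/2*x_2 - 12/5*x_3 + 7/10, LT = x_1.

S(g_1,r): lcm = x_1*x_2. S = -35*x_2**2 + 24*x_2*x_3 + 3/5*x_1 - 8*x_2 - 2/5*x_3 + 1/5.
  leading term x_2**2: subtract (-35)·g_3 from -35*x_2**2 + 24*x_2*x_3 + 3/5*x_1 - 8*x_2 - 2/5*x_3 + 1/5 → -36*x_2*x_3 - 24*x_3**2 + 3/5*x_1 + 168*x_2 + 58/5*x_3 + 466/5
  leading term x_2*x_3: no divisor's leading term divides it; move -36*x_2*x_3 to the remainder.
  leading term x_3**2: no divisor's leading term divides it; move -24*x_3**2 to the remainder.
  leading term x_1: subtract (6)·r from 3/5*x_1 + 168*x_2 + 58/5*x_3 + 466/5 → 147*x_2 + 26*x_3 + 89
  leading term x_2: no divisor's leading term divides it; move 147*x_2 to the remainder.
  leading term x_3: no divisor's leading term divides it; move 26*x_3 to the remainder.
  leading term 1: no divisor's leading term divides it; move 89 to the remainder.
  remainder -36*x_2*x_3 - 24*x_3**2 + 147*x_2 + 26*x_3 + 89 ≠ 0; add m_5 = -36*x_2*x_3 - 24*x_3**2 + 147*x_2 + 26*x_3 + 89 to the basis.

S(g_2,r): lcm = x_1*x_3. S = -35*x_2*x_3 + 24*x_3**2 - 7/12*x_2 - 7*x_3 - 31/12.
  leading term x_2*x_3: subtract (35/36)·m_5 from -35*x_2*x_3 + 24*x_3**2 - 7/12*x_2 - 7*x_3 - 31/12 → 142/3*x_3**2 - 287/2*x_2 - 581/18*x_3 - 802/9
  leading term x_3**2: no divisor's leading term divides it; move 142/3*x_3**2 to the remainder.
  leading term x_2: no divisor's leading term divides it; move -287/2*x_2 to the remainder.
  leading term x_3: no divisor's leading term divides it; move -581/18*x_3 to the remainder.
  leading term 1: no divisor's leading term divides it; move -802/9 to the remainder.
  remainder 142/3*x_3**2 - 287/2*x_2 - 581/18*x_3 - 802/9 ≠ 0; add m_6 = 142/3*x_3**2 - 287/2*x_2 - 581/18*x_3 - 802/9 to the basis.

The other S-polynomials (S(g_1,g_2), S(g_1,g_3), S(g_2,g_3), S(g_3,r), S(g_1,m_5), S(g_2,m_5), S(g_3,m_5), S(r,m_5), S(g_1,m_6), S(g_2,m_6), S(g_3,m_6), S(r,m_6), S(m_5,m_6)) all reduce to 0 modulo the current basis, so we have a Gröbner basis.
Inter-reduce: drop elements whose leading term is divisible by another's, tail-reduce, and make monic.
Reduced Gröbner basis: {x_2**2 - 291/497*x_2 - 290/497*x_3 - 358/497, x_2*x_3 - 1757/852*x_2 - 19/71*x_3 - 1037/852, x_3**2 - 861/284*x_2 - 581/852*x_3 - 401/213, x_1 + 35*x_2 - 24*x_3 + 7}.
The reduced Gröbner basis of I + (p) is {x_2**2 - 291/497*x_2 - 290/497*x_3 - 358/497, x_2*x_3 - 1757/852*x_2 - 19/71*x_3 - 1037/852, x_3**2 - 861/284*x_2 - 581/852*x_3 - 401/213, x_1 + 35*x_2 - 24*x_3 + 7} ≠ {1}, a proper ideal, so the enlarged system stays consistent: p is independent of I, with normal form 1/10*x_1 + 7/2*x_2 - 12/5*x_3 + 7/10.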